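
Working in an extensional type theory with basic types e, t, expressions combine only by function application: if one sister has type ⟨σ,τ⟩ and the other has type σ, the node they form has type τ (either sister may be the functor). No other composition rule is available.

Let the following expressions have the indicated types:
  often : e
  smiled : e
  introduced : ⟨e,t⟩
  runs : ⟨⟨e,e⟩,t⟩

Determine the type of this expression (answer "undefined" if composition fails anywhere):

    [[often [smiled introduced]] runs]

undefined

At [smiled introduced], introduced : ⟨e,t⟩ takes smiled : e, giving t.
[often [smiled introduced]]: e and t cannot combine by function application — type clash.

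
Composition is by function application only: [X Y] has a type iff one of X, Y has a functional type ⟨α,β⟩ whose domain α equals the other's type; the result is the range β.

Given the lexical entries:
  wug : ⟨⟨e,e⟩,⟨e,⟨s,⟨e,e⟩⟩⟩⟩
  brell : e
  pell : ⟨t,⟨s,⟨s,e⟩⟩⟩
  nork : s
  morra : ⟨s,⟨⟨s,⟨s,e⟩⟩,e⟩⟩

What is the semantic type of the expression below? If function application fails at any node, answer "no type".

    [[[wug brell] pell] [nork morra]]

no type

At [wug brell]: neither ⟨⟨e,e⟩,⟨e,⟨s,⟨e,e⟩⟩⟩⟩ nor e can take the other as argument; the node is ill-typed.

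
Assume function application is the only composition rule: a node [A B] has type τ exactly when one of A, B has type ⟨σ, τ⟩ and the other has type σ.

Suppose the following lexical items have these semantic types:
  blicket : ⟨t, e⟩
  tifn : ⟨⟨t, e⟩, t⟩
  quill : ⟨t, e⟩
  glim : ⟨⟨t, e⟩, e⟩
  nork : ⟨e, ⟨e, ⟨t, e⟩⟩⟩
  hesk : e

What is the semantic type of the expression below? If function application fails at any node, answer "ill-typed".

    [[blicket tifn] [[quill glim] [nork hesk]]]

e

[blicket tifn]: ⟨⟨t, e⟩, t⟩ applied to ⟨t, e⟩ yields t.
[quill glim]: ⟨⟨t, e⟩, e⟩ applied to ⟨t, e⟩ yields e.
[nork hesk]: ⟨e, ⟨e, ⟨t, e⟩⟩⟩ applied to e yields ⟨e, ⟨t, e⟩⟩.
[[quill glim] [nork hesk]]: ⟨e, ⟨t, e⟩⟩ applied to e yields ⟨t, e⟩.
[[blicket tifn] [[quill glim] [nork hesk]]]: ⟨t, e⟩ applied to t yields e.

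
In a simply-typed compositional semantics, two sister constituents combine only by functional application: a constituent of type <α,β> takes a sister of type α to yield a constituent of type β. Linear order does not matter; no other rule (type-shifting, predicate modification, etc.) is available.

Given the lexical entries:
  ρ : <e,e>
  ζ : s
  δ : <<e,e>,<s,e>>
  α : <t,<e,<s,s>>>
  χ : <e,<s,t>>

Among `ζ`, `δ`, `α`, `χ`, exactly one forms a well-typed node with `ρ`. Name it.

ζ : s — no; ρ wants e, and ζ wants nothing (atomic).
δ — combines: δ : <<e,e>,<s,e>> takes ρ : <e,e> as argument, giving <s,e>.
α : <t,<e,<s,s>>> — no; ρ wants e, and α wants t.
χ : <e,<s,t>> — no; ρ wants e, and χ wants e.

δ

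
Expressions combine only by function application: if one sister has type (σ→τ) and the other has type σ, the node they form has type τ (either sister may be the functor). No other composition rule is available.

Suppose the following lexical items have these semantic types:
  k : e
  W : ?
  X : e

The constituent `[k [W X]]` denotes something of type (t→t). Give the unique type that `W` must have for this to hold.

[k [W X]] is required to be (t→t). k : e cannot yield (t→t) as functor, so [W X] : (e→(t→t)).
[W X] is required to be (e→(t→t)). X : e cannot yield (e→(t→t)) as functor, so W : (e→(e→(t→t))).

(e→(e→(t→t)))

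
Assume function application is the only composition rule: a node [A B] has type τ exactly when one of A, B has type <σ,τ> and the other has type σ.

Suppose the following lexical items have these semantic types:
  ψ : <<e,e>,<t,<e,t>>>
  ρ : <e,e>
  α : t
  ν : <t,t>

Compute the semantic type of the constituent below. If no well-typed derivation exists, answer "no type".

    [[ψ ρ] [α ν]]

<e,t>

[ψ ρ] — ψ of type <<e,e>,<t,<e,t>>> combines with ρ of type <e,e>: type <t,<e,t>>.
[α ν] — ν of type <t,t> combines with α of type t: type t.
[[ψ ρ] [α ν]] — [ψ ρ] of type <t,<e,t>> combines with [α ν] of type t: type <e,t>.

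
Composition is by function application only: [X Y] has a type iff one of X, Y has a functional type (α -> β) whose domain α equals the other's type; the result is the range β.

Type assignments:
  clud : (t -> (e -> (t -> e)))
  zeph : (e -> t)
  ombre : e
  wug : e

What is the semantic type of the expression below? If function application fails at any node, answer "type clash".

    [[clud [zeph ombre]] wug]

(t -> e)

[zeph ombre]: functor zeph : (e -> t), argument ombre : e; result t.
[clud [zeph ombre]]: functor clud : (t -> (e -> (t -> e))), argument [zeph ombre] : t; result (e -> (t -> e)).
[[clud [zeph ombre]] wug]: functor [clud [zeph ombre]] : (e -> (t -> e)), argument wug : e; result (t -> e).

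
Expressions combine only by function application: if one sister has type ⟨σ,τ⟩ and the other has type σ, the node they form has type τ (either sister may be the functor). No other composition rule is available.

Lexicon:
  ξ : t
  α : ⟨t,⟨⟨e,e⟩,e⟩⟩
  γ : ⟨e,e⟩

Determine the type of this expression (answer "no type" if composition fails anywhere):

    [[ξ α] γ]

[ξ α]: ⟨t,⟨⟨e,e⟩,e⟩⟩ applied to t yields ⟨⟨e,e⟩,e⟩.
[[ξ α] γ]: ⟨⟨e,e⟩,e⟩ applied to ⟨e,e⟩ yields e.

e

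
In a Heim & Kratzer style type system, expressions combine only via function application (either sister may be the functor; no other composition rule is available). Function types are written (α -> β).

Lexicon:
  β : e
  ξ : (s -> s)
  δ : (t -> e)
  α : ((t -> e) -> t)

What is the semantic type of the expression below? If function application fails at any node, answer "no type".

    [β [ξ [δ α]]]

[δ α] — α of type ((t -> e) -> t) combines with δ of type (t -> e): type t.
At [ξ [δ α]]: neither (s -> s) nor t can take the other as argument; the node is ill-typed.

no type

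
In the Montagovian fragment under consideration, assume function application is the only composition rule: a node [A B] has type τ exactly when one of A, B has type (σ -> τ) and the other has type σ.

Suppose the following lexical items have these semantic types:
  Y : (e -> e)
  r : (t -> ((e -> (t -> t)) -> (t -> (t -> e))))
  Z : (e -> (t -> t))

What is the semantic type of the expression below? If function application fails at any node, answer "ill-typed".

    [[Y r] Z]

ill-typed

[Y r]: (e -> e) with (t -> ((e -> (t -> t)) -> (t -> (t -> e)))) — neither is a function whose domain matches the other; composition fails here.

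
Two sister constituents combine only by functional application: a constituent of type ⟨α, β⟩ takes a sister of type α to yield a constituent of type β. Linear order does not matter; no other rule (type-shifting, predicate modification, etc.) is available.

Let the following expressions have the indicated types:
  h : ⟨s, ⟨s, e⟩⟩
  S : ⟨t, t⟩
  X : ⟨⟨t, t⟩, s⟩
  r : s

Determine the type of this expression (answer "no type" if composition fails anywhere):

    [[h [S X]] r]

e

[S X]: functor X : ⟨⟨t, t⟩, s⟩, argument S : ⟨t, t⟩; result s.
[h [S X]]: functor h : ⟨s, ⟨s, e⟩⟩, argument [S X] : s; result ⟨s, e⟩.
[[h [S X]] r]: functor [h [S X]] : ⟨s, e⟩, argument r : s; result e.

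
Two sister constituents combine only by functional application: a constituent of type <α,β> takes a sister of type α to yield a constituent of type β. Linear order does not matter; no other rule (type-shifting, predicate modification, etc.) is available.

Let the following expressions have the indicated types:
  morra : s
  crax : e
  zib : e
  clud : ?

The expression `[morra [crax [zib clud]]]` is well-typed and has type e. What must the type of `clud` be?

At [morra [crax [zib clud]]] (required: e): morra is s, which is not a function with range e; hence [crax [zib clud]] is the functor — type <s,e>.
At [crax [zib clud]] (required: <s,e>): crax is e, which is not a function with range <s,e>; hence [zib clud] is the functor — type <e,<s,e>>.
At [zib clud] (required: <e,<s,e>>): zib is e, which is not a function with range <e,<s,e>>; hence clud is the functor — type <e,<e,<s,e>>>.

<e,<e,<s,e>>>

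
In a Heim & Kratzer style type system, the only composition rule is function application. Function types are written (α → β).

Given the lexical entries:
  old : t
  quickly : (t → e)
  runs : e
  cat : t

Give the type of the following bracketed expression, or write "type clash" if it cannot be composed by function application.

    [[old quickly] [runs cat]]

[old quickly]: functor quickly : (t → e), argument old : t; result e.
[runs cat]: e and t cannot combine by function application — type clash.

type clash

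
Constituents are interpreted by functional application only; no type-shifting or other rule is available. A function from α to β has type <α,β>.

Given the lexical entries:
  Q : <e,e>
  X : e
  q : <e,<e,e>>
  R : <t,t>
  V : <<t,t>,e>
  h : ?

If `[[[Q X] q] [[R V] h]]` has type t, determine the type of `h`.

[[[Q X] q] [[R V] h]] must have type t. The sister [[Q X] q] has type <e,e>; that is not a function onto t, so [[R V] h] must be the functor, of type <<e,e>,t>.
[[R V] h] must have type <<e,e>,t>. The sister [R V] has type e; that is not a function onto <<e,e>,t>, so h must be the functor, of type <e,<<e,e>,t>>.

<e,<<e,e>,t>>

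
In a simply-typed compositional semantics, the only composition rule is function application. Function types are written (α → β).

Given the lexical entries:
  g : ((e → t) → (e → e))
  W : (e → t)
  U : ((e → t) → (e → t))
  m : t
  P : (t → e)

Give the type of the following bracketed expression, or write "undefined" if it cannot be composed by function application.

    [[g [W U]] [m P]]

[W U] — U of type ((e → t) → (e → t)) combines with W of type (e → t): type (e → t).
[g [W U]] — g of type ((e → t) → (e → e)) combines with [W U] of type (e → t): type (e → e).
[m P] — P of type (t → e) combines with m of type t: type e.
[[g [W U]] [m P]] — [g [W U]] of type (e → e) combines with [m P] of type e: type e.

e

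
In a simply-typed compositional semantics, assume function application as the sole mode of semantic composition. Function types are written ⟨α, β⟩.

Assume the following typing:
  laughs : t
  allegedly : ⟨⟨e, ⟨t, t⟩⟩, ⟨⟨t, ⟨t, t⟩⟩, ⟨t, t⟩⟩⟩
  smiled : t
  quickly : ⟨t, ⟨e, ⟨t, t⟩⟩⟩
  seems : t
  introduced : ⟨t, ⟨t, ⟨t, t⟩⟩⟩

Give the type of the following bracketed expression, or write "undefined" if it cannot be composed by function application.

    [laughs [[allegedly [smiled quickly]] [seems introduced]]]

[smiled quickly] — quickly of type ⟨t, ⟨e, ⟨t, t⟩⟩⟩ combines with smiled of type t: type ⟨e, ⟨t, t⟩⟩.
[allegedly [smiled quickly]] — allegedly of type ⟨⟨e, ⟨t, t⟩⟩, ⟨⟨t, ⟨t, t⟩⟩, ⟨t, t⟩⟩⟩ combines with [smiled quickly] of type ⟨e, ⟨t, t⟩⟩: type ⟨⟨t, ⟨t, t⟩⟩, ⟨t, t⟩⟩.
[seems introduced] — introduced of type ⟨t, ⟨t, ⟨t, t⟩⟩⟩ combines with seems of type t: type ⟨t, ⟨t, t⟩⟩.
[[allegedly [smiled quickly]] [seems introduced]] — [allegedly [smiled quickly]] of type ⟨⟨t, ⟨t, t⟩⟩, ⟨t, t⟩⟩ combines with [seems introduced] of type ⟨t, ⟨t, t⟩⟩: type ⟨t, t⟩.
[laughs [[allegedly [smiled quickly]] [seems introduced]]] — [[allegedly [smiled quickly]] [seems introduced]] of type ⟨t, t⟩ combines with laughs of type t: type t.

t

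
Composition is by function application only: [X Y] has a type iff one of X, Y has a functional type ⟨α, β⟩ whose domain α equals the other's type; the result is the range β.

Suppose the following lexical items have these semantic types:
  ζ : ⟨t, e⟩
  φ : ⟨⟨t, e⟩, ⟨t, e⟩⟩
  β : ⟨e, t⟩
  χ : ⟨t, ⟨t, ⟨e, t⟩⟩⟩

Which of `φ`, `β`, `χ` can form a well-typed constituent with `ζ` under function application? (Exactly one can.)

φ — combines: φ : ⟨⟨t, e⟩, ⟨t, e⟩⟩ takes ζ : ⟨t, e⟩ as argument, giving ⟨t, e⟩.
β : ⟨e, t⟩ — no; ζ wants t, and β wants e.
χ : ⟨t, ⟨t, ⟨e, t⟩⟩⟩ — no; ζ wants t, and χ wants t.

φ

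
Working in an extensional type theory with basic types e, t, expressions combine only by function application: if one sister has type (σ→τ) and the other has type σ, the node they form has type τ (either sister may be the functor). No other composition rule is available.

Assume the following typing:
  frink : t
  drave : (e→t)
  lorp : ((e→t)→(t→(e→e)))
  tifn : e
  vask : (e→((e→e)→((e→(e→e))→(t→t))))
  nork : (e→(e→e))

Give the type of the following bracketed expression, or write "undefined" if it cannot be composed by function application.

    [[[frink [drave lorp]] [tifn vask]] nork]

At [drave lorp], lorp : ((e→t)→(t→(e→e))) takes drave : (e→t), giving (t→(e→e)).
At [frink [drave lorp]], [drave lorp] : (t→(e→e)) takes frink : t, giving (e→e).
At [tifn vask], vask : (e→((e→e)→((e→(e→e))→(t→t)))) takes tifn : e, giving ((e→e)→((e→(e→e))→(t→t))).
At [[frink [drave lorp]] [tifn vask]], [tifn vask] : ((e→e)→((e→(e→e))→(t→t))) takes [frink [drave lorp]] : (e→e), giving ((e→(e→e))→(t→t)).
At [[[frink [drave lorp]] [tifn vask]] nork], [[frink [drave lorp]] [tifn vask]] : ((e→(e→e))→(t→t)) takes nork : (e→(e→e)), giving (t→t).

(t→t)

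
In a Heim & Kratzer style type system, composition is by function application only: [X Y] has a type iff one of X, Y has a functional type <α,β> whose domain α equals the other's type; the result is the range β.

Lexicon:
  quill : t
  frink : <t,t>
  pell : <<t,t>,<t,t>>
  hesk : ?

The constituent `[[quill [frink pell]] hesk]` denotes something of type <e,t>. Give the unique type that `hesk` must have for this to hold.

<t,<e,t>>

[[quill [frink pell]] hesk] must have type <e,t>. The sister [quill [frink pell]] has type t; that is not a function onto <e,t>, so hesk must be the functor, of type <t,<e,t>>.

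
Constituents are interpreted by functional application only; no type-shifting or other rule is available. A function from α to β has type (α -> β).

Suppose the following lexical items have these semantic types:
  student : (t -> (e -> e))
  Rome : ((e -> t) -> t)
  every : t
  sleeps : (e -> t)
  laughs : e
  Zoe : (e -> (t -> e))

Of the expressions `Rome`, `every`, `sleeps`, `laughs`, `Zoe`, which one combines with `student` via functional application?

every

Rome : ((e -> t) -> t) — student needs t; Rome needs (e -> t); neither fits.
every — combines: student : (t -> (e -> e)) takes every : t as argument, giving (e -> e).
sleeps : (e -> t) — student needs t; sleeps needs e; neither fits.
laughs : e — student needs t; laughs needs nothing (atomic); neither fits.
Zoe : (e -> (t -> e)) — student needs t; Zoe needs e; neither fits.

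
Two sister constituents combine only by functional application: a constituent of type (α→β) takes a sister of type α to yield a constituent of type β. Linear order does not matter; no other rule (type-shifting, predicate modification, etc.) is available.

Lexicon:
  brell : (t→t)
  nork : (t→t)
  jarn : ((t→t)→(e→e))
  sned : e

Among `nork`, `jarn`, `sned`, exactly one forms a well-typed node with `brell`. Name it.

nork : (t→t) — no; brell wants t, and nork wants t.
jarn — combines: jarn : ((t→t)→(e→e)) takes brell : (t→t) as argument, giving (e→e).
sned : e — no; brell wants t, and sned wants nothing (atomic).

jarn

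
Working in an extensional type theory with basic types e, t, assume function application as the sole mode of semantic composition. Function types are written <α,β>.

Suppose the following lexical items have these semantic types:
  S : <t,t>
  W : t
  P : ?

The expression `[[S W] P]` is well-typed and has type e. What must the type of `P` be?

For [[S W] P] to have type e with [S W] of type t, P must be the function: P : <t,e>.

<t,e>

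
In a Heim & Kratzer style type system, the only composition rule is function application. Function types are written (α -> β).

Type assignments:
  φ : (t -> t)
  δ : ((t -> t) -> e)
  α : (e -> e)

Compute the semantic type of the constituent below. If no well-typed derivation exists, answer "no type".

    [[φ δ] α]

e

At [φ δ], δ : ((t -> t) -> e) takes φ : (t -> t), giving e.
At [[φ δ] α], α : (e -> e) takes [φ δ] : e, giving e.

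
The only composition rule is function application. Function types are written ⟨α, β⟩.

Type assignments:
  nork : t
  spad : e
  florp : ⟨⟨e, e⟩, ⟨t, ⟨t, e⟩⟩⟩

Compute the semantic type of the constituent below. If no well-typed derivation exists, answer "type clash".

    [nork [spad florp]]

type clash

[spad florp]: e and ⟨⟨e, e⟩, ⟨t, ⟨t, e⟩⟩⟩ cannot combine by function application — type clash.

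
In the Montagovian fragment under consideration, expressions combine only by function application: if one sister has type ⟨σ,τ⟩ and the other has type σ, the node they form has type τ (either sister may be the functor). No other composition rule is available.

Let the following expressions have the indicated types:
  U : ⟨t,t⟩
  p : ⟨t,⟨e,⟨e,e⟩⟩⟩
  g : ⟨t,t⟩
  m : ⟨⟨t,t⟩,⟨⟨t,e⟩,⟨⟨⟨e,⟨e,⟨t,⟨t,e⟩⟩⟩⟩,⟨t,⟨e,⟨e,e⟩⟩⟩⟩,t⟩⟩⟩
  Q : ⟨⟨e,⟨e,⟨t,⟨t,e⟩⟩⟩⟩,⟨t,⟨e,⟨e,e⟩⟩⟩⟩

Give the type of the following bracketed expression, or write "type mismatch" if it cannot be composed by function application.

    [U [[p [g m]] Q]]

[g m]: functor m : ⟨⟨t,t⟩,⟨⟨t,e⟩,⟨⟨⟨e,⟨e,⟨t,⟨t,e⟩⟩⟩⟩,⟨t,⟨e,⟨e,e⟩⟩⟩⟩,t⟩⟩⟩, argument g : ⟨t,t⟩; result ⟨⟨t,e⟩,⟨⟨⟨e,⟨e,⟨t,⟨t,e⟩⟩⟩⟩,⟨t,⟨e,⟨e,e⟩⟩⟩⟩,t⟩⟩.
[p [g m]]: ⟨t,⟨e,⟨e,e⟩⟩⟩ and ⟨⟨t,e⟩,⟨⟨⟨e,⟨e,⟨t,⟨t,e⟩⟩⟩⟩,⟨t,⟨e,⟨e,e⟩⟩⟩⟩,t⟩⟩ cannot combine by function application — type clash.

type mismatch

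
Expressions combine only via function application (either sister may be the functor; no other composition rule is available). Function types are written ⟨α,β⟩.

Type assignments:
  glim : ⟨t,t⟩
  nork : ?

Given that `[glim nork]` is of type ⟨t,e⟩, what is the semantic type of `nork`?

⟨⟨t,t⟩,⟨t,e⟩⟩

At [glim nork] (required: ⟨t,e⟩): glim is ⟨t,t⟩, which is not a function with range ⟨t,e⟩; hence nork is the functor — type ⟨⟨t,t⟩,⟨t,e⟩⟩.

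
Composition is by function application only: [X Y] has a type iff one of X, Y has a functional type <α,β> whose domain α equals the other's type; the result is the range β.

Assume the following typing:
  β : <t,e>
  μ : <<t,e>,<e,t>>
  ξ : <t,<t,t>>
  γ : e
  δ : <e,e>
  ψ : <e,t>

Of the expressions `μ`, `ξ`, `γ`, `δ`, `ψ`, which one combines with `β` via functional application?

μ

μ — combines: μ : <<t,e>,<e,t>> takes β : <t,e> as argument, giving <e,t>.
ξ : <t,<t,t>> — β needs t; ξ needs t; neither fits.
γ : e — β needs t; γ needs nothing (atomic); neither fits.
δ : <e,e> — β needs t; δ needs e; neither fits.
ψ : <e,t> — β needs t; ψ needs e; neither fits.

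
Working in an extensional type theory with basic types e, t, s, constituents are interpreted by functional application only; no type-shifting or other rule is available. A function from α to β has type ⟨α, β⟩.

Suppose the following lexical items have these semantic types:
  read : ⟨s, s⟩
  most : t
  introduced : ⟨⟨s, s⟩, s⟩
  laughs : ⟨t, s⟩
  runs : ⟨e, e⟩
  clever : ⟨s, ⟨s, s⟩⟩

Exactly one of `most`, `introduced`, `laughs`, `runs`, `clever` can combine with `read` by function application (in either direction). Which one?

most : t — read needs s; most needs nothing (atomic); neither fits.
introduced — combines: introduced : ⟨⟨s, s⟩, s⟩ takes read : ⟨s, s⟩ as argument, giving s.
laughs : ⟨t, s⟩ — read needs s; laughs needs t; neither fits.
runs : ⟨e, e⟩ — read needs s; runs needs e; neither fits.
clever : ⟨s, ⟨s, s⟩⟩ — read needs s; clever needs s; neither fits.

introduced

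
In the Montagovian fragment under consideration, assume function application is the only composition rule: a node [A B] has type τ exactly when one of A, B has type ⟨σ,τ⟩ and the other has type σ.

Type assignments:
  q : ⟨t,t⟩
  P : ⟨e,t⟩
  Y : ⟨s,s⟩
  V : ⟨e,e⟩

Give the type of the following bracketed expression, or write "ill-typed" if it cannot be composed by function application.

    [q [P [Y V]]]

[Y V]: ⟨s,s⟩ and ⟨e,e⟩ cannot combine by function application — type clash.

ill-typed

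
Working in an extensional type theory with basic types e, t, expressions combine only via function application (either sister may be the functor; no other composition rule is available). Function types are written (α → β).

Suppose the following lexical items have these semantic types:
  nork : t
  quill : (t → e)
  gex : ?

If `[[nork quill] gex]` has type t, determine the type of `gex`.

For [[nork quill] gex] to have type t with [nork quill] of type e, gex must be the function: gex : (e → t).

(e → t)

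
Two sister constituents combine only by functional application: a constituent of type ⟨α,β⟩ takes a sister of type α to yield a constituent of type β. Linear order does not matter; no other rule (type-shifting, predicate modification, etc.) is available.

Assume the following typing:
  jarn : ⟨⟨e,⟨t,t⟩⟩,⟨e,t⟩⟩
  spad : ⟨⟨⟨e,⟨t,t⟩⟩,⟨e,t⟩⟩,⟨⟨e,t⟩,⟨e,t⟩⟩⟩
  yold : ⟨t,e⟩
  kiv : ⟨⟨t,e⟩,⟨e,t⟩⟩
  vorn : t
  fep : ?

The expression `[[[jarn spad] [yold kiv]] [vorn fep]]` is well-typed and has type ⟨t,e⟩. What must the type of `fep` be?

At [[[jarn spad] [yold kiv]] [vorn fep]] (required: ⟨t,e⟩): [[jarn spad] [yold kiv]] is ⟨e,t⟩, which is not a function with range ⟨t,e⟩; hence [vorn fep] is the functor — type ⟨⟨e,t⟩,⟨t,e⟩⟩.
At [vorn fep] (required: ⟨⟨e,t⟩,⟨t,e⟩⟩): vorn is t, which is not a function with range ⟨⟨e,t⟩,⟨t,e⟩⟩; hence fep is the functor — type ⟨t,⟨⟨e,t⟩,⟨t,e⟩⟩⟩.

⟨t,⟨⟨e,t⟩,⟨t,e⟩⟩⟩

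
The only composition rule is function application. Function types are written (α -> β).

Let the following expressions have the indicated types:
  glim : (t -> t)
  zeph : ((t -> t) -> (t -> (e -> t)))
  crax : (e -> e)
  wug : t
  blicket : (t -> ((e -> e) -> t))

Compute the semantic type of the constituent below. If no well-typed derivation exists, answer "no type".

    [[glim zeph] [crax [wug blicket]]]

(e -> t)

[glim zeph]: ((t -> t) -> (t -> (e -> t))) applied to (t -> t) yields (t -> (e -> t)).
[wug blicket]: (t -> ((e -> e) -> t)) applied to t yields ((e -> e) -> t).
[crax [wug blicket]]: ((e -> e) -> t) applied to (e -> e) yields t.
[[glim zeph] [crax [wug blicket]]]: (t -> (e -> t)) applied to t yields (e -> t).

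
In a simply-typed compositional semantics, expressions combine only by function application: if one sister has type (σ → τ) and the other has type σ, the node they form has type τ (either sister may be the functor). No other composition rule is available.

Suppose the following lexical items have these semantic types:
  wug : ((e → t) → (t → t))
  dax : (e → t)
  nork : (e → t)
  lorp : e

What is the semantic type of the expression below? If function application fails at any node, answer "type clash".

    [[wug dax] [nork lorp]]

t

[wug dax]: ((e → t) → (t → t)) applied to (e → t) yields (t → t).
[nork lorp]: (e → t) applied to e yields t.
[[wug dax] [nork lorp]]: (t → t) applied to t yields t.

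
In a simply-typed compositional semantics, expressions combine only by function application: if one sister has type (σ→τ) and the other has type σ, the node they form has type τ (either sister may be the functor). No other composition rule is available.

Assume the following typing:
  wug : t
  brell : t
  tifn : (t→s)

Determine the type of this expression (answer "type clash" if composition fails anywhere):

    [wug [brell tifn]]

type clash

At [brell tifn], tifn : (t→s) takes brell : t, giving s.
[wug [brell tifn]]: t with s — neither is a function whose domain matches the other; composition fails here.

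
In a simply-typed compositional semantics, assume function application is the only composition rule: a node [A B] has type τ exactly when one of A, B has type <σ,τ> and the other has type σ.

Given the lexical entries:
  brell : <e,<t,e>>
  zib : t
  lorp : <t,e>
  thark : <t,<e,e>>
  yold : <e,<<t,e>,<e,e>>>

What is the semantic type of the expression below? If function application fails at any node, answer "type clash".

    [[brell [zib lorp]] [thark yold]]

At [zib lorp], lorp : <t,e> takes zib : t, giving e.
At [brell [zib lorp]], brell : <e,<t,e>> takes [zib lorp] : e, giving <t,e>.
[thark yold]: <t,<e,e>> and <e,<<t,e>,<e,e>>> cannot combine by function application — type clash.

type clash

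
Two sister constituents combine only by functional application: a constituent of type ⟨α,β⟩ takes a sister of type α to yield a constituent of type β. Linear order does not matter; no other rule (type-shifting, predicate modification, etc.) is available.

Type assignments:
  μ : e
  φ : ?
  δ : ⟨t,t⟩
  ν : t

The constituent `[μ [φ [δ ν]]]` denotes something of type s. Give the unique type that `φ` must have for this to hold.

For [μ [φ [δ ν]]] to have type s with μ of type e, [φ [δ ν]] must be the function: [φ [δ ν]] : ⟨e,s⟩.
For [φ [δ ν]] to have type ⟨e,s⟩ with [δ ν] of type t, φ must be the function: φ : ⟨t,⟨e,s⟩⟩.

⟨t,⟨e,s⟩⟩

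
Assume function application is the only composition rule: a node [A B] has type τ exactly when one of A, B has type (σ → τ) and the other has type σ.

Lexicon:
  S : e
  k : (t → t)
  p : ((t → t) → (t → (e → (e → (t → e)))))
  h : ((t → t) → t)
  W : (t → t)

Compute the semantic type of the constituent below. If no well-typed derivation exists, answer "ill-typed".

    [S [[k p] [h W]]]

(e → (t → e))

At [k p], p : ((t → t) → (t → (e → (e → (t → e))))) takes k : (t → t), giving (t → (e → (e → (t → e)))).
At [h W], h : ((t → t) → t) takes W : (t → t), giving t.
At [[k p] [h W]], [k p] : (t → (e → (e → (t → e)))) takes [h W] : t, giving (e → (e → (t → e))).
At [S [[k p] [h W]]], [[k p] [h W]] : (e → (e → (t → e))) takes S : e, giving (e → (t → e)).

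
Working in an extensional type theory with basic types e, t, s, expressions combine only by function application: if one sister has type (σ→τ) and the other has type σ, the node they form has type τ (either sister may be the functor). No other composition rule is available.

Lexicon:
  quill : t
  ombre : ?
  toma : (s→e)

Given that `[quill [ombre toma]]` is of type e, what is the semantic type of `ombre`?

[quill [ombre toma]] must have type e. The sister quill has type t; that is not a function onto e, so [ombre toma] must be the functor, of type (t→e).
[ombre toma] must have type (t→e). The sister toma has type (s→e); that is not a function onto (t→e), so ombre must be the functor, of type ((s→e)→(t→e)).

((s→e)→(t→e))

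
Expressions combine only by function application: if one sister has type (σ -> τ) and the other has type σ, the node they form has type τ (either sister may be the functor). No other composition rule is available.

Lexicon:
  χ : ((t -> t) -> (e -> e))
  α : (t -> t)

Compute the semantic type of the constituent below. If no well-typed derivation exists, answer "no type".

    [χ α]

(e -> e)

[χ α]: functor χ : ((t -> t) -> (e -> e)), argument α : (t -> t); result (e -> e).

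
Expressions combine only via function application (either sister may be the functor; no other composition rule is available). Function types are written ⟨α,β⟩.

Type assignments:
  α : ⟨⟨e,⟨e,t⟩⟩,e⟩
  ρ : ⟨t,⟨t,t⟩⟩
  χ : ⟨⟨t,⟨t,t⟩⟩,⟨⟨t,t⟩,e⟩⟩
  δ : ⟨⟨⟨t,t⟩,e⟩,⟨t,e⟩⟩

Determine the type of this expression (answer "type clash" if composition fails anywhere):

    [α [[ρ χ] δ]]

type clash

[ρ χ] — χ of type ⟨⟨t,⟨t,t⟩⟩,⟨⟨t,t⟩,e⟩⟩ combines with ρ of type ⟨t,⟨t,t⟩⟩: type ⟨⟨t,t⟩,e⟩.
[[ρ χ] δ] — δ of type ⟨⟨⟨t,t⟩,e⟩,⟨t,e⟩⟩ combines with [ρ χ] of type ⟨⟨t,t⟩,e⟩: type ⟨t,e⟩.
[α [[ρ χ] δ]]: ⟨⟨e,⟨e,t⟩⟩,e⟩ with ⟨t,e⟩ — neither is a function whose domain matches the other; composition fails here.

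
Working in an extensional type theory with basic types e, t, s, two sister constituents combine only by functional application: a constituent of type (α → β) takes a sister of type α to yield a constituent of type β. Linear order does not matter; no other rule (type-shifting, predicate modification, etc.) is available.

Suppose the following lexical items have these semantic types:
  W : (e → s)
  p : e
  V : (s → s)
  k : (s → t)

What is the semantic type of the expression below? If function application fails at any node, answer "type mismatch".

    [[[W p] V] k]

t

At [W p], W : (e → s) takes p : e, giving s.
At [[W p] V], V : (s → s) takes [W p] : s, giving s.
At [[[W p] V] k], k : (s → t) takes [[W p] V] : s, giving t.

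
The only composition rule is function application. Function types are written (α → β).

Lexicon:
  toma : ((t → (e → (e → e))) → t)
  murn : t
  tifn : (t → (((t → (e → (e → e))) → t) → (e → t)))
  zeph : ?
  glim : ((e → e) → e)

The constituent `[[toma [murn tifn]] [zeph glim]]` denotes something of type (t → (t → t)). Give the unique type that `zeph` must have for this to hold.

At [[toma [murn tifn]] [zeph glim]] (required: (t → (t → t))): [toma [murn tifn]] is (e → t), which is not a function with range (t → (t → t)); hence [zeph glim] is the functor — type ((e → t) → (t → (t → t))).
At [zeph glim] (required: ((e → t) → (t → (t → t)))): glim is ((e → e) → e), which is not a function with range ((e → t) → (t → (t → t))); hence zeph is the functor — type (((e → e) → e) → ((e → t) → (t → (t → t)))).

(((e → e) → e) → ((e → t) → (t → (t → t))))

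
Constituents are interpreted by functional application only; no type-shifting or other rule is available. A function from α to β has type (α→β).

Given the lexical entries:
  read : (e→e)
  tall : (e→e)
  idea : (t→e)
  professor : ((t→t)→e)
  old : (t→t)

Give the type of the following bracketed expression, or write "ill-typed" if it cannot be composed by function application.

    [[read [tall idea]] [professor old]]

At [tall idea]: neither (e→e) nor (t→e) can take the other as argument; the node is ill-typed.

ill-typed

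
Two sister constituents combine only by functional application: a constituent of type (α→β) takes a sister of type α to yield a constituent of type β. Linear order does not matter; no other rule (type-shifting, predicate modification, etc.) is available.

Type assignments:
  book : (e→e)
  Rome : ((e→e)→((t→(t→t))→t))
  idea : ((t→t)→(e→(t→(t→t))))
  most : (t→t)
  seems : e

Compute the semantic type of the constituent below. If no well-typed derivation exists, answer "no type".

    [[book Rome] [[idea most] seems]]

t

At [book Rome], Rome : ((e→e)→((t→(t→t))→t)) takes book : (e→e), giving ((t→(t→t))→t).
At [idea most], idea : ((t→t)→(e→(t→(t→t)))) takes most : (t→t), giving (e→(t→(t→t))).
At [[idea most] seems], [idea most] : (e→(t→(t→t))) takes seems : e, giving (t→(t→t)).
At [[book Rome] [[idea most] seems]], [book Rome] : ((t→(t→t))→t) takes [[idea most] seems] : (t→(t→t)), giving t.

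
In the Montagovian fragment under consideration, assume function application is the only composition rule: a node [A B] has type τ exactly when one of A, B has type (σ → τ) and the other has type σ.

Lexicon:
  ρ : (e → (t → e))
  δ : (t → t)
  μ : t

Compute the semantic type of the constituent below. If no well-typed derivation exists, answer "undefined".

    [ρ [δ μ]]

[δ μ]: δ is (t → t), μ is t; result t.
[ρ [δ μ]]: (e → (t → e)) and t cannot combine by function application — type clash.

undefined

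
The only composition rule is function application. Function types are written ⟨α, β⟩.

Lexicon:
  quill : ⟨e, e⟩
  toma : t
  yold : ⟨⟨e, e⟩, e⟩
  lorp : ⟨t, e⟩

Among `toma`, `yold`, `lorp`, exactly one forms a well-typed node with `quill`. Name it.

yold

toma : t — quill needs e; toma needs nothing (atomic); neither fits.
yold — combines: yold : ⟨⟨e, e⟩, e⟩ takes quill : ⟨e, e⟩ as argument, giving e.
lorp : ⟨t, e⟩ — quill needs e; lorp needs t; neither fits.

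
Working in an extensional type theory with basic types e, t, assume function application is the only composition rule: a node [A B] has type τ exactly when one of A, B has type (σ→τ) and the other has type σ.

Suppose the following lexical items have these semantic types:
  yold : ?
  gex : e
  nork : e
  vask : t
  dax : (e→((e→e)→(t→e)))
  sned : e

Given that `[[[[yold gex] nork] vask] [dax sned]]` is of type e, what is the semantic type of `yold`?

[[[[yold gex] nork] vask] [dax sned]] must have type e. The sister [dax sned] has type ((e→e)→(t→e)); that is not a function onto e, so [[[yold gex] nork] vask] must be the functor, of type (((e→e)→(t→e))→e).
[[[yold gex] nork] vask] must have type (((e→e)→(t→e))→e). The sister vask has type t; that is not a function onto (((e→e)→(t→e))→e), so [[yold gex] nork] must be the functor, of type (t→(((e→e)→(t→e))→e)).
[[yold gex] nork] must have type (t→(((e→e)→(t→e))→e)). The sister nork has type e; that is not a function onto (t→(((e→e)→(t→e))→e)), so [yold gex] must be the functor, of type (e→(t→(((e→e)→(t→e))→e))).
[yold gex] must have type (e→(t→(((e→e)→(t→e))→e))). The sister gex has type e; that is not a function onto (e→(t→(((e→e)→(t→e))→e))), so yold must be the functor, of type (e→(e→(t→(((e→e)→(t→e))→e)))).

(e→(e→(t→(((e→e)→(t→e))→e))))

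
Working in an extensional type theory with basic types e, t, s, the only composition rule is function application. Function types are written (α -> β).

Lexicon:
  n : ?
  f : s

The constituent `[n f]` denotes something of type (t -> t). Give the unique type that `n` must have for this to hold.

(s -> (t -> t))

For [n f] to have type (t -> t) with f of type s, n must be the function: n : (s -> (t -> t)).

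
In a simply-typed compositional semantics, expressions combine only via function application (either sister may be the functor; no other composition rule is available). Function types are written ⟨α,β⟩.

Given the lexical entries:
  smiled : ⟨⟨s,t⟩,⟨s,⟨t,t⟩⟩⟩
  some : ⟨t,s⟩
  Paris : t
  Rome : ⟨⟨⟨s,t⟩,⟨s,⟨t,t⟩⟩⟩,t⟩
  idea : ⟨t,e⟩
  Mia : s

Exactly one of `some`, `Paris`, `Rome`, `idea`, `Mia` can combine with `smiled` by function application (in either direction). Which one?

some : ⟨t,s⟩ — neither side's domain matches the other.
Paris : t — neither side's domain matches the other.
Rome — combines: Rome : ⟨⟨⟨s,t⟩,⟨s,⟨t,t⟩⟩⟩,t⟩ takes smiled : ⟨⟨s,t⟩,⟨s,⟨t,t⟩⟩⟩ as argument, giving t.
idea : ⟨t,e⟩ — neither side's domain matches the other.
Mia : s — neither side's domain matches the other.

Rome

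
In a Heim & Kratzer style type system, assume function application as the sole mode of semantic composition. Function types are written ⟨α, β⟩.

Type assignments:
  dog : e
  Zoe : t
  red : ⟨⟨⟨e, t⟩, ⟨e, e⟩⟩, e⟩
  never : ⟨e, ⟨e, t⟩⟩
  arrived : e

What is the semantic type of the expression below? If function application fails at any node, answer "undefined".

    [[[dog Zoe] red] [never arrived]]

[dog Zoe]: e and t cannot combine by function application — type clash.

undefined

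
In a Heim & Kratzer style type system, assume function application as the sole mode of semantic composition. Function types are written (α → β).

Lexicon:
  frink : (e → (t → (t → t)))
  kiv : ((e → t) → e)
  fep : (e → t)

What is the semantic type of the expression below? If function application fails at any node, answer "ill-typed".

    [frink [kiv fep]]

[kiv fep]: ((e → t) → e) applied to (e → t) yields e.
[frink [kiv fep]]: (e → (t → (t → t))) applied to e yields (t → (t → t)).

(t → (t → t))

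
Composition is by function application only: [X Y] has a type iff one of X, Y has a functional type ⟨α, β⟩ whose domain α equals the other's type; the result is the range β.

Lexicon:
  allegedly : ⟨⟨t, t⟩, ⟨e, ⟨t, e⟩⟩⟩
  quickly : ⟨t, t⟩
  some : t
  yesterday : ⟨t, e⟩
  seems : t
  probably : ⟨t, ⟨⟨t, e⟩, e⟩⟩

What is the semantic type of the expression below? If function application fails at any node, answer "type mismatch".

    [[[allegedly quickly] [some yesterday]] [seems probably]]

e

[allegedly quickly]: allegedly is ⟨⟨t, t⟩, ⟨e, ⟨t, e⟩⟩⟩, quickly is ⟨t, t⟩; result ⟨e, ⟨t, e⟩⟩.
[some yesterday]: yesterday is ⟨t, e⟩, some is t; result e.
[[allegedly quickly] [some yesterday]]: [allegedly quickly] is ⟨e, ⟨t, e⟩⟩, [some yesterday] is e; result ⟨t, e⟩.
[seems probably]: probably is ⟨t, ⟨⟨t, e⟩, e⟩⟩, seems is t; result ⟨⟨t, e⟩, e⟩.
[[[allegedly quickly] [some yesterday]] [seems probably]]: [seems probably] is ⟨⟨t, e⟩, e⟩, [[allegedly quickly] [some yesterday]] is ⟨t, e⟩; result e.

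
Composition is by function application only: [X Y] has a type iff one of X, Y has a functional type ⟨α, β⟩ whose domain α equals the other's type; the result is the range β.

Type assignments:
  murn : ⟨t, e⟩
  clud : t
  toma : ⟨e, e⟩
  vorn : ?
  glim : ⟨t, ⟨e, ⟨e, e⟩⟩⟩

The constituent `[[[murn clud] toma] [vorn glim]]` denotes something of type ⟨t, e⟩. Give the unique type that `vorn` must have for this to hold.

At [[[murn clud] toma] [vorn glim]] (required: ⟨t, e⟩): [[murn clud] toma] is e, which is not a function with range ⟨t, e⟩; hence [vorn glim] is the functor — type ⟨e, ⟨t, e⟩⟩.
At [vorn glim] (required: ⟨e, ⟨t, e⟩⟩): glim is ⟨t, ⟨e, ⟨e, e⟩⟩⟩, which is not a function with range ⟨e, ⟨t, e⟩⟩; hence vorn is the functor — type ⟨⟨t, ⟨e, ⟨e, e⟩⟩⟩, ⟨e, ⟨t, e⟩⟩⟩.

⟨⟨t, ⟨e, ⟨e, e⟩⟩⟩, ⟨e, ⟨t, e⟩⟩⟩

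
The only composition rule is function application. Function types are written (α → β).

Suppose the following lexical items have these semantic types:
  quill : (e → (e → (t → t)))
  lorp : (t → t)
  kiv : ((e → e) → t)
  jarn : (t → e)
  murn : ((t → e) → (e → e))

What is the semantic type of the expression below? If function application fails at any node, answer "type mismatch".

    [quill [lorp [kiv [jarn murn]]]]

type mismatch

[jarn murn]: murn is ((t → e) → (e → e)), jarn is (t → e); result (e → e).
[kiv [jarn murn]]: kiv is ((e → e) → t), [jarn murn] is (e → e); result t.
[lorp [kiv [jarn murn]]]: lorp is (t → t), [kiv [jarn murn]] is t; result t.
At [quill [lorp [kiv [jarn murn]]]]: neither (e → (e → (t → t))) nor t can take the other as argument; the node is ill-typed.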